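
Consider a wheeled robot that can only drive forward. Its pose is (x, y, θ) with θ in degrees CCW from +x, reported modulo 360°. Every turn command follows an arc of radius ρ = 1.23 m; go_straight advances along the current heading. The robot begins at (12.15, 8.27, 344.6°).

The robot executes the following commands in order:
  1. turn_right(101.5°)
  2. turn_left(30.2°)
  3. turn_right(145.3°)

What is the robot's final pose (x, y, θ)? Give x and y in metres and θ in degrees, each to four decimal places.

set_pose: (x, y, θ) = (12.1500, 8.2700, 344.6000°), ρ = 1.23
turn_right(101.5°): centre at ρ to the right, rotate −101.5° → (12.9203, 6.5277, 243.1000°)
turn_left(30.2°): centre at ρ to the left, rotate +30.2° → (12.7892, 5.9004, 273.3000°)
turn_right(145.3°): centre at ρ to the right, rotate −145.3° → (10.5920, 5.0723, 128.0000°)

(10.5920, 5.0723, 128.0000°)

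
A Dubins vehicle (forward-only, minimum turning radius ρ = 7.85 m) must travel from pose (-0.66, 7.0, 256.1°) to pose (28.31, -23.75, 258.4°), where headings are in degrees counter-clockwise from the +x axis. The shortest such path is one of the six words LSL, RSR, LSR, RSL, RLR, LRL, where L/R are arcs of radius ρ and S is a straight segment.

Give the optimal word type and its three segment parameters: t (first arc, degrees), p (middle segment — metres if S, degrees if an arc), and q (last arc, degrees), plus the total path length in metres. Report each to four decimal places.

Let ψ = atan2(Δy, Δx) = atan2(-30.75, 28.97) = -46.7072° be the start→goal bearing.
Normalize: d = |goal − start| / ρ = 42.247170/7.85 = 5.381805, α = (θ_start − ψ) mod 360° = 302.8072° = 5.284983 rad, β = (θ_goal − ψ) mod 360° = 305.1072° = 5.325126 rad.
Common terms: sin α = -0.840498, cos α = 0.541814, sin β = -0.818077, cos β = 0.575109, cos(α−β) = 0.999194, d² = 28.963827. Work in radians in the unit-radius frame; every candidate has L = ρ·(t + p + q).
LSL: p² = 2 + d² − 2cos(α−β) + 2d(sin α − sin β) = 28.724106; p = √p² = 5.359487; φ = atan2(cos β − cos α, d + sin α − sin β) = 0.006212 rad; t = (φ − α) mod 2π = 1.004414 rad, q = (β − φ) mod 2π = 5.318914 rad → L = 7.85·(1.004414 + 5.359487 + 5.318914) = 7.85·11.682815 = 91.710100 m
RSR: p² = 2 + d² − 2cos(α−β) + 2d(sin β − sin α) = 29.206770; p = √p² = 5.404329; φ = atan2(cos α − cos β, d − sin α + sin β) = -0.006161 rad; t = (α − φ) mod 2π = 5.291144 rad, q = (φ − β) mod 2π = 0.951899 rad → L = 7.85·(5.291144 + 5.404329 + 0.951899) = 7.85·11.647372 = 91.431866 m
LSR: p² = d² − 2 + 2cos(α−β) + 2d(sin α + sin β) = 11.109958; p = √p² = 3.333160; φ = atan2(−cos α − cos β, d + sin α + sin β) − atan2(−2, p) = 0.248997 rad; t = (φ − α) mod 2π = 1.247199 rad, q = (φ − β) mod 2π = 1.207056 rad → L = 7.85·(1.247199 + 3.333160 + 1.207056) = 7.85·5.787416 = 45.431213 m
RSL: p² = d² − 2 + 2cos(α−β) − 2d(sin α + sin β) = 46.814473; p = √p² = 6.842110; φ = atan2(cos α + cos β, d − sin α − sin β) − atan2(2, p) = -0.127051 rad; t = (α − φ) mod 2π = 5.412034 rad, q = (β − φ) mod 2π = 5.452176 rad → L = 7.85·(5.412034 + 6.842110 + 5.452176) = 7.85·17.706320 = 138.994616 m
RLR: c = (6 − d² + 2cos(α−β) + 2d(sin α − sin β))/8 = -2.650846, |c| > 1 → infeasible
LRL: c = (6 − d² + 2cos(α−β) − 2d(sin α − sin β))/8 = -2.590513, |c| > 1 → infeasible
Shortest: LSR with L = 45.431213 m ≈ 45.4312 m
Convert LSR to answer units (arcs ×180/π): t = 1.247199·180/π = 71.4592°, p = ρ·p = 7.85·3.333160 = 26.1653 m, q = 1.207056·180/π = 69.1592°, L = 45.4312 m.

LSR: t = 71.4592°, p = 26.1653 m, q = 69.1592°, L = 45.4312 m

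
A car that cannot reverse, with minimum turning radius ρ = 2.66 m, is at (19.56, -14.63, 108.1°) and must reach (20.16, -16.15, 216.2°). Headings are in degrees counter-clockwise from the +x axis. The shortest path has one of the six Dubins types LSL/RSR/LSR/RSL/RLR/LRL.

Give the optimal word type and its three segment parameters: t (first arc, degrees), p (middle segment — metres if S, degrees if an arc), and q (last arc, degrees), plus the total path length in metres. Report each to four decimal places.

Let ψ = atan2(Δy, Δx) = atan2(-1.52, 0.60) = -68.4590° be the start→goal bearing.
Normalize: d = |goal − start| / ρ = 1.634136/2.66 = 0.614337, α = (θ_start − ψ) mod 360° = 176.5590° = 3.081536 rad, β = (θ_goal − ψ) mod 360° = 284.6590° = 4.968237 rad.
Common terms: sin α = 0.060020, cos α = -0.998197, sin β = -0.967449, cos β = 0.253066, cos(α−β) = -0.310676, d² = 0.377410. Work in radians in the unit-radius frame; every candidate has L = ρ·(t + p + q).
LSL: p² = 2 + d² − 2cos(α−β) + 2d(sin α − sin β) = 4.261187; p = √p² = 2.064264; φ = atan2(cos β − cos α, d + sin α − sin β) = 0.651217 rad; t = (φ − α) mod 2π = 3.852866 rad, q = (β − φ) mod 2π = 4.317020 rad → L = 2.66·(3.852866 + 2.064264 + 4.317020) = 2.66·10.234150 = 27.222840 m
RSR: p² = 2 + d² − 2cos(α−β) + 2d(sin β − sin α) = 1.736338; p = √p² = 1.317702; φ = atan2(cos α − cos β, d − sin α + sin β) = -1.889699 rad; t = (α − φ) mod 2π = 4.971236 rad, q = (φ − β) mod 2π = 5.708434 rad → L = 2.66·(4.971236 + 1.317702 + 5.708434) = 2.66·11.997372 = 31.913008 m
LSR: p² = d² − 2 + 2cos(α−β) + 2d(sin α + sin β) = -3.358877 < 0 → infeasible
RSL: p² = d² − 2 + 2cos(α−β) − 2d(sin α + sin β) = -1.129009 < 0 → infeasible
RLR: c = (6 − d² + 2cos(α−β) + 2d(sin α − sin β))/8 = 0.782958; p = 2π − arccos c = 5.611795 rad; φ = atan2(cos α − cos β, d − sin α + sin β) = -1.889699 rad; t = (α − φ + p/2) mod 2π = 1.493948 rad, q = (α − β − t + p) mod 2π = 2.231146 rad → L = 2.66·(1.493948 + 5.611795 + 2.231146) = 2.66·9.336890 = 24.836126 m
LRL: c = (6 − d² + 2cos(α−β) − 2d(sin α − sin β))/8 = 0.467352; p = 2π − arccos c = 5.198682 rad; φ = atan2(cos β − cos α, d + sin α − sin β) = 0.651217 rad; t = (φ − α + p/2) mod 2π = 0.169021 rad, q = (β − α − t + p) mod 2π = 0.633176 rad → L = 2.66·(0.169021 + 5.198682 + 0.633176) = 2.66·6.000879 = 15.962338 m
Shortest: LRL with L = 15.962338 m ≈ 15.9623 m
Convert LRL to answer units (arcs ×180/π): t = 0.169021·180/π = 9.6842°, p = 5.198682·180/π = 297.8625°, q = 0.633176·180/π = 36.2783°, L = 15.9623 m.

LRL: t = 9.6842°, p = 297.8625°, q = 36.2783°, L = 15.9623 m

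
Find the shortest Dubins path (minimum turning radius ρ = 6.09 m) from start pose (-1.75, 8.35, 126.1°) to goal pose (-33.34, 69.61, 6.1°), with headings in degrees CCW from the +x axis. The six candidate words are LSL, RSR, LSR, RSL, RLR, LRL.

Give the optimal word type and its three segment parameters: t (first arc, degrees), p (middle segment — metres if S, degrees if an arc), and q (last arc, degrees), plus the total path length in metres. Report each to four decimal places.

RSR: t = 1.3080°, p = 62.8525 m, q = 118.6920°, L = 75.6073 m

Let ψ = atan2(Δy, Δx) = atan2(61.26, -31.59) = 117.2788° be the start→goal bearing.
Normalize: d = |goal − start| / ρ = 68.925436/6.09 = 11.317806, α = (θ_start − ψ) mod 360° = 8.8212° = 0.153958 rad, β = (θ_goal − ψ) mod 360° = 248.8212° = 4.342748 rad.
Common terms: sin α = 0.153351, cos α = 0.988172, sin β = -0.932457, cos β = -0.361280, cos(α−β) = -0.500000, d² = 128.092722. Work in radians in the unit-radius frame; every candidate has L = ρ·(t + p + q).
LSL: p² = 2 + d² − 2cos(α−β) + 2d(sin α − sin β) = 155.670651; p = √p² = 12.476805; φ = atan2(cos β − cos α, d + sin α − sin β) = -0.108369 rad; t = (φ − α) mod 2π = 6.020858 rad, q = (β − φ) mod 2π = 4.451117 rad → L = 6.09·(6.020858 + 12.476805 + 4.451117) = 6.09·22.948780 = 139.758070 m
RSR: p² = 2 + d² − 2cos(α−β) + 2d(sin β − sin α) = 106.514794; p = √p² = 10.320600; φ = atan2(cos α − cos β, d − sin α + sin β) = 0.131129 rad; t = (α − φ) mod 2π = 0.022830 rad, q = (φ − β) mod 2π = 2.071566 rad → L = 6.09·(0.022830 + 10.320600 + 2.071566) = 6.09·12.414996 = 75.607323 m
LSR: p² = d² − 2 + 2cos(α−β) + 2d(sin α + sin β) = 107.457170; p = √p² = 10.366155; φ = atan2(−cos α − cos β, d + sin α + sin β) − atan2(−2, p) = 0.131179 rad; t = (φ − α) mod 2π = 6.260406 rad, q = (φ − β) mod 2π = 2.071616 rad → L = 6.09·(6.260406 + 10.366155 + 2.071616) = 6.09·18.698177 = 113.871897 m
RSL: p² = d² − 2 + 2cos(α−β) − 2d(sin α + sin β) = 142.728275; p = √p² = 11.946894; φ = atan2(cos α + cos β, d − sin α − sin β) − atan2(2, p) = -0.114093 rad; t = (α − φ) mod 2π = 0.268052 rad, q = (β − φ) mod 2π = 4.456842 rad → L = 6.09·(0.268052 + 11.946894 + 4.456842) = 6.09·16.671787 = 101.531184 m
RLR: c = (6 − d² + 2cos(α−β) + 2d(sin α − sin β))/8 = -12.314349, |c| > 1 → infeasible
LRL: c = (6 − d² + 2cos(α−β) − 2d(sin α − sin β))/8 = -18.458831, |c| > 1 → infeasible
Shortest: RSR with L = 75.607323 m ≈ 75.6073 m
Convert RSR to answer units (arcs ×180/π): t = 0.022830·180/π = 1.3080°, p = ρ·p = 6.09·10.320600 = 62.8525 m, q = 2.071566·180/π = 118.6920°, L = 75.6073 m.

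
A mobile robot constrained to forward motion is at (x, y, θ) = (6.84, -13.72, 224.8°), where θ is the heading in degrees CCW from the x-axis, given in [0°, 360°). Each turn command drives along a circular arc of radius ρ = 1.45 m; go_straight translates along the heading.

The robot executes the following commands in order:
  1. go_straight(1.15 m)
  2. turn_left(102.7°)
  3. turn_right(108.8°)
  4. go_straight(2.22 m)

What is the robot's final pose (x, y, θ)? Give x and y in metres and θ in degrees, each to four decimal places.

set_pose: (x, y, θ) = (6.8400, -13.7200, 224.8000°), ρ = 1.45
go_straight(1.15): x += 1.15·cos θ, y += 1.15·sin θ → (6.0240, -14.5303, 224.8000°)
turn_left(102.7°): centre at ρ to the left, rotate +102.7° → (6.2666, -16.7821, 327.5000°)
turn_right(108.8°): centre at ρ to the right, rotate −108.8° → (6.3941, -19.1367, 218.7000°)
go_straight(2.22): x += 2.22·cos θ, y += 2.22·sin θ → (4.6616, -20.5247, 218.7000°)

(4.6616, -20.5247, 218.7000°)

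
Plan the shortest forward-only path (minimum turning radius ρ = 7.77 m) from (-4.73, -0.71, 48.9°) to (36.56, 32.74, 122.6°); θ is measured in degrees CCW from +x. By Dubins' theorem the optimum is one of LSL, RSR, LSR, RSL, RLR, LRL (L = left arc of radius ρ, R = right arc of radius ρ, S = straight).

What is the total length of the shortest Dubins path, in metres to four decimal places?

Let ψ = atan2(Δy, Δx) = atan2(33.45, 41.29) = 39.0117° be the start→goal bearing.
Normalize: d = |goal − start| / ρ = 53.139125/7.77 = 6.839012, α = (θ_start − ψ) mod 360° = 9.8883° = 0.172583 rad, β = (θ_goal − ψ) mod 360° = 83.5883° = 1.458890 rad.
Common terms: sin α = 0.171727, cos α = 0.985145, sin β = 0.993745, cos β = 0.111673, cos(α−β) = 0.280667, d² = 46.772088. Work in radians in the unit-radius frame; every candidate has L = ρ·(t + p + q).
LSL: p² = 2 + d² − 2cos(α−β) + 2d(sin α − sin β) = 36.967174; p = √p² = 6.080064; φ = atan2(cos β − cos α, d + sin α − sin β) = -0.144160 rad; t = (φ − α) mod 2π = 5.966442 rad, q = (β − φ) mod 2π = 1.603051 rad → L = 7.77·(5.966442 + 6.080064 + 1.603051) = 7.77·13.649557 = 106.057055 m
RSR: p² = 2 + d² − 2cos(α−β) + 2d(sin β − sin α) = 59.454336; p = √p² = 7.710664; φ = atan2(cos α − cos β, d − sin α + sin β) = 0.113525 rad; t = (α − φ) mod 2π = 0.059058 rad, q = (φ − β) mod 2π = 4.937820 rad → L = 7.77·(0.059058 + 7.710664 + 4.937820) = 7.77·12.707541 = 98.737597 m
LSR: p² = d² − 2 + 2cos(α−β) + 2d(sin α + sin β) = 61.274779; p = √p² = 7.827821; φ = atan2(−cos α − cos β, d + sin α + sin β) − atan2(−2, p) = 0.113970 rad; t = (φ − α) mod 2π = 6.224573 rad, q = (φ − β) mod 2π = 4.938265 rad → L = 7.77·(6.224573 + 7.827821 + 4.938265) = 7.77·18.990659 = 147.557419 m
RSL: p² = d² − 2 + 2cos(α−β) − 2d(sin α + sin β) = 29.392064; p = √p² = 5.421445; φ = atan2(cos α + cos β, d − sin α − sin β) − atan2(2, p) = -0.162451 rad; t = (α − φ) mod 2π = 0.335034 rad, q = (β − φ) mod 2π = 1.621341 rad → L = 7.77·(0.335034 + 5.421445 + 1.621341) = 7.77·7.377820 = 57.325659 m
RLR: c = (6 − d² + 2cos(α−β) + 2d(sin α − sin β))/8 = -6.431792, |c| > 1 → infeasible
LRL: c = (6 − d² + 2cos(α−β) − 2d(sin α − sin β))/8 = -3.620897, |c| > 1 → infeasible
Shortest: RSL with L = 57.325659 m ≈ 57.3257 m

57.3257 m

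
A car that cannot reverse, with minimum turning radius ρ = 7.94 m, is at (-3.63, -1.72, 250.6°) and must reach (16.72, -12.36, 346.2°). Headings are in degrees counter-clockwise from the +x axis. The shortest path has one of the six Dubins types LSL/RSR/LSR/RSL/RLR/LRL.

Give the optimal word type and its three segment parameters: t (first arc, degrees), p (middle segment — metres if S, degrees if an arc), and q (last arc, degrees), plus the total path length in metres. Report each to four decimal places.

LSR: t = 110.2799°, p = 10.7243 m, q = 14.6799°, L = 28.0411 m

Let ψ = atan2(Δy, Δx) = atan2(-10.64, 20.35) = -27.6028° be the start→goal bearing.
Normalize: d = |goal − start| / ρ = 22.963713/7.94 = 2.892155, α = (θ_start − ψ) mod 360° = 278.2028° = 4.855555 rad, β = (θ_goal − ψ) mod 360° = 13.8028° = 0.240905 rad.
Common terms: sin α = -0.989769, cos α = 0.142678, sin β = 0.238581, cos β = 0.971123, cos(α−β) = -0.097583, d² = 8.364562. Work in radians in the unit-radius frame; every candidate has L = ρ·(t + p + q).
LSL: p² = 2 + d² − 2cos(α−β) + 2d(sin α − sin β) = 3.454567; p = √p² = 1.858647; φ = atan2(cos β − cos α, d + sin α − sin β) = 0.461984 rad; t = (φ − α) mod 2π = 1.889614 rad, q = (β − φ) mod 2π = 6.062106 rad → L = 7.94·(1.889614 + 1.858647 + 6.062106) = 7.94·9.810367 = 77.894311 m
RSR: p² = 2 + d² − 2cos(α−β) + 2d(sin β − sin α) = 17.664889; p = √p² = 4.202962; φ = atan2(cos α − cos β, d − sin α + sin β) = -0.198409 rad; t = (α − φ) mod 2π = 5.053964 rad, q = (φ − β) mod 2π = 5.843872 rad → L = 7.94·(5.053964 + 4.202962 + 5.843872) = 7.94·15.100798 = 119.900334 m
LSR: p² = d² − 2 + 2cos(α−β) + 2d(sin α + sin β) = 1.824292; p = √p² = 1.350664; φ = atan2(−cos α − cos β, d + sin α + sin β) − atan2(−2, p) = 0.497117 rad; t = (φ − α) mod 2π = 1.924747 rad, q = (φ − β) mod 2π = 0.256212 rad → L = 7.94·(1.924747 + 1.350664 + 0.256212) = 7.94·3.531622 = 28.041081 m
RSL: p² = d² − 2 + 2cos(α−β) − 2d(sin α + sin β) = 10.514500; p = √p² = 3.242607; φ = atan2(cos α + cos β, d − sin α − sin β) − atan2(2, p) = -0.255987 rad; t = (α − φ) mod 2π = 5.111542 rad, q = (β − φ) mod 2π = 0.496891 rad → L = 7.94·(5.111542 + 3.242607 + 0.496891) = 7.94·8.851040 = 70.277258 m
RLR: c = (6 − d² + 2cos(α−β) + 2d(sin α − sin β))/8 = -1.208111, |c| > 1 → infeasible
LRL: c = (6 − d² + 2cos(α−β) − 2d(sin α − sin β))/8 = 0.568179; p = 2π − arccos c = 5.316680 rad; φ = atan2(cos β − cos α, d + sin α − sin β) = 0.461984 rad; t = (φ − α + p/2) mod 2π = 4.547954 rad, q = (β − α − t + p) mod 2π = 2.437261 rad → L = 7.94·(4.547954 + 5.316680 + 2.437261) = 7.94·12.301896 = 97.677051 m
Shortest: LSR with L = 28.041081 m ≈ 28.0411 m
Convert LSR to answer units (arcs ×180/π): t = 1.924747·180/π = 110.2799°, p = ρ·p = 7.94·1.350664 = 10.7243 m, q = 0.256212·180/π = 14.6799°, L = 28.0411 m.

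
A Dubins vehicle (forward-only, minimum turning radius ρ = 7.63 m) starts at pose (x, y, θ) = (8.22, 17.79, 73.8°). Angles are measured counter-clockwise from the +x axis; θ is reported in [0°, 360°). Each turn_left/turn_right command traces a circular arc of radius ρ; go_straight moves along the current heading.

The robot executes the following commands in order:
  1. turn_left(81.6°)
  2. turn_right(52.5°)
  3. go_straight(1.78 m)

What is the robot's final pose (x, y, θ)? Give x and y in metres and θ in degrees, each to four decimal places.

set_pose: (x, y, θ) = (8.2200, 17.7900, 73.8000°), ρ = 7.63
turn_left(81.6°): centre at ρ to the left, rotate +81.6° → (4.0692, 26.8562, 155.4000°)
turn_right(52.5°): centre at ρ to the right, rotate −52.5° → (-0.1920, 32.0902, 102.9000°)
go_straight(1.78): x += 1.78·cos θ, y += 1.78·sin θ → (-0.5894, 33.8253, 102.9000°)

(-0.5894, 33.8253, 102.9000°)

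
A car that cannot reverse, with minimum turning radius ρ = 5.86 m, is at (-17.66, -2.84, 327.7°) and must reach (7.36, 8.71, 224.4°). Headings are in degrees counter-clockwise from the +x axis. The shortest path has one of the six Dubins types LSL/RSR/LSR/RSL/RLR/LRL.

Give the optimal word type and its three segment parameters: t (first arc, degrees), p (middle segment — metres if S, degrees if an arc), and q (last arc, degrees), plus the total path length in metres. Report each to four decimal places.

LSR: t = 97.8163°, p = 17.1862 m, q = 201.1163°, L = 47.7599 m

Let ψ = atan2(Δy, Δx) = atan2(11.55, 25.02) = 24.7795° be the start→goal bearing.
Normalize: d = |goal − start| / ρ = 27.557266/5.86 = 4.702605, α = (θ_start − ψ) mod 360° = 302.9205° = 5.286960 rad, β = (θ_goal − ψ) mod 360° = 199.6205° = 3.484035 rad.
Common terms: sin α = -0.839425, cos α = 0.543475, sin β = -0.335789, cos β = -0.941937, cos(α−β) = -0.230050, d² = 22.114495. Work in radians in the unit-radius frame; every candidate has L = ρ·(t + p + q).
LSL: p² = 2 + d² − 2cos(α−β) + 2d(sin α − sin β) = 19.837784; p = √p² = 4.453963; φ = atan2(cos β − cos α, d + sin α − sin β) = -0.340017 rad; t = (φ − α) mod 2π = 0.656208 rad, q = (β − φ) mod 2π = 3.824052 rad → L = 5.86·(0.656208 + 4.453963 + 3.824052) = 5.86·8.934223 = 52.354547 m
RSR: p² = 2 + d² − 2cos(α−β) + 2d(sin β − sin α) = 29.311404; p = √p² = 5.414001; φ = atan2(cos α − cos β, d − sin α + sin β) = 0.277929 rad; t = (α − φ) mod 2π = 5.009031 rad, q = (φ − β) mod 2π = 3.077080 rad → L = 5.86·(5.009031 + 5.414001 + 3.077080) = 5.86·13.500111 = 79.110651 m
LSR: p² = d² − 2 + 2cos(α−β) + 2d(sin α + sin β) = 8.601260; p = √p² = 2.932790; φ = atan2(−cos α − cos β, d + sin α + sin β) − atan2(−2, p) = 0.710991 rad; t = (φ − α) mod 2π = 1.707216 rad, q = (φ − β) mod 2π = 3.510141 rad → L = 5.86·(1.707216 + 2.932790 + 3.510141) = 5.86·8.150147 = 47.759862 m
RSL: p² = d² − 2 + 2cos(α−β) − 2d(sin α + sin β) = 30.707531; p = √p² = 5.541438; φ = atan2(cos α + cos β, d − sin α − sin β) − atan2(2, p) = -0.414055 rad; t = (α − φ) mod 2π = 5.701015 rad, q = (β − φ) mod 2π = 3.898090 rad → L = 5.86·(5.701015 + 5.541438 + 3.898090) = 5.86·15.140542 = 88.723576 m
RLR: c = (6 − d² + 2cos(α−β) + 2d(sin α − sin β))/8 = -2.663925, |c| > 1 → infeasible
LRL: c = (6 − d² + 2cos(α−β) − 2d(sin α − sin β))/8 = -1.479723, |c| > 1 → infeasible
Shortest: LSR with L = 47.759862 m ≈ 47.7599 m
Convert LSR to answer units (arcs ×180/π): t = 1.707216·180/π = 97.8163°, p = ρ·p = 5.86·2.932790 = 17.1862 m, q = 3.510141·180/π = 201.1163°, L = 47.7599 m.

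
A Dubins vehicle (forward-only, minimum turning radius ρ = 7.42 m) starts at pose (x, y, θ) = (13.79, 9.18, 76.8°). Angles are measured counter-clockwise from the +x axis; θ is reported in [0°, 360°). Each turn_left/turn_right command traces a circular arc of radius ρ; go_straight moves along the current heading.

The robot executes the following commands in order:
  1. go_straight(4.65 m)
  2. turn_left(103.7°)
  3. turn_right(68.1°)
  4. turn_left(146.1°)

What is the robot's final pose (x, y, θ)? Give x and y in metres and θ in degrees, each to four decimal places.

set_pose: (x, y, θ) = (13.7900, 9.1800, 76.8000°), ρ = 7.42
go_straight(4.65): x += 4.65·cos θ, y += 4.65·sin θ → (14.8518, 13.7071, 76.8000°)
turn_left(103.7°): centre at ρ to the left, rotate +103.7° → (7.5631, 22.8212, 180.5000°)
turn_right(68.1°): centre at ρ to the right, rotate −68.1° → (0.6382, 27.4134, 112.4000°)
turn_left(146.1°): centre at ρ to the left, rotate +146.1° → (-13.4929, 26.0652, 258.5000°)

(-13.4929, 26.0652, 258.5000°)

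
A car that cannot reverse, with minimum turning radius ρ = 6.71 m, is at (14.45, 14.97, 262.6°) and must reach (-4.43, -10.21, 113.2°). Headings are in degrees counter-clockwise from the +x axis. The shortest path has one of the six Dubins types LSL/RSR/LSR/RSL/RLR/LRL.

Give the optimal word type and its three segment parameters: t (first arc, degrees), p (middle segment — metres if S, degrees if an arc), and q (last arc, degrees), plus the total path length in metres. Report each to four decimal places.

Let ψ = atan2(Δy, Δx) = atan2(-25.18, -18.88) = -126.8626° be the start→goal bearing.
Normalize: d = |goal − start| / ρ = 31.472000/6.71 = 4.690313, α = (θ_start − ψ) mod 360° = 29.4626° = 0.514220 rad, β = (θ_goal − ψ) mod 360° = 240.0626° = 4.189883 rad.
Common terms: sin α = 0.491856, cos α = 0.870677, sin β = -0.866571, cos β = -0.499053, cos(α−β) = -0.860742, d² = 21.999036. Work in radians in the unit-radius frame; every candidate has L = ρ·(t + p + q).
LSL: p² = 2 + d² − 2cos(α−β) + 2d(sin α − sin β) = 38.463415; p = √p² = 6.201888; φ = atan2(cos β − cos α, d + sin α − sin β) = -0.222693 rad; t = (φ − α) mod 2π = 5.546273 rad, q = (β − φ) mod 2π = 4.412576 rad → L = 6.71·(5.546273 + 6.201888 + 4.412576) = 6.71·16.160737 = 108.438543 m
RSR: p² = 2 + d² − 2cos(α−β) + 2d(sin β − sin α) = 12.977626; p = √p² = 3.602447; φ = atan2(cos α − cos β, d − sin α + sin β) = 0.390036 rad; t = (α − φ) mod 2π = 0.124183 rad, q = (φ − β) mod 2π = 2.483339 rad → L = 6.71·(0.124183 + 3.602447 + 2.483339) = 6.71·6.209969 = 41.668893 m
LSR: p² = d² − 2 + 2cos(α−β) + 2d(sin α + sin β) = 14.762484; p = √p² = 3.842198; φ = atan2(−cos α − cos β, d + sin α + sin β) − atan2(−2, p) = 0.394041 rad; t = (φ − α) mod 2π = 6.163006 rad, q = (φ − β) mod 2π = 2.487343 rad → L = 6.71·(6.163006 + 3.842198 + 2.487343) = 6.71·12.492547 = 83.824993 m
RSL: p² = d² − 2 + 2cos(α−β) − 2d(sin α + sin β) = 21.792620; p = √p² = 4.668257; φ = atan2(cos α + cos β, d − sin α − sin β) − atan2(2, p) = -0.331529 rad; t = (α − φ) mod 2π = 0.845749 rad, q = (β − φ) mod 2π = 4.521412 rad → L = 6.71·(0.845749 + 4.668257 + 4.521412) = 6.71·10.035418 = 67.337654 m
RLR: c = (6 − d² + 2cos(α−β) + 2d(sin α − sin β))/8 = -0.622203; p = 2π − arccos c = 4.040835 rad; φ = atan2(cos α − cos β, d − sin α + sin β) = 0.390036 rad; t = (α − φ + p/2) mod 2π = 2.144601 rad, q = (α − β − t + p) mod 2π = 4.503756 rad → L = 6.71·(2.144601 + 4.040835 + 4.503756) = 6.71·10.689192 = 71.724479 m
LRL: c = (6 − d² + 2cos(α−β) − 2d(sin α − sin β))/8 = -3.807927, |c| > 1 → infeasible
Shortest: RSR with L = 41.668893 m ≈ 41.6689 m
Convert RSR to answer units (arcs ×180/π): t = 0.124183·180/π = 7.1152°, p = ρ·p = 6.71·3.602447 = 24.1724 m, q = 2.483339·180/π = 142.2848°, L = 41.6689 m.

RSR: t = 7.1152°, p = 24.1724 m, q = 142.2848°, L = 41.6689 m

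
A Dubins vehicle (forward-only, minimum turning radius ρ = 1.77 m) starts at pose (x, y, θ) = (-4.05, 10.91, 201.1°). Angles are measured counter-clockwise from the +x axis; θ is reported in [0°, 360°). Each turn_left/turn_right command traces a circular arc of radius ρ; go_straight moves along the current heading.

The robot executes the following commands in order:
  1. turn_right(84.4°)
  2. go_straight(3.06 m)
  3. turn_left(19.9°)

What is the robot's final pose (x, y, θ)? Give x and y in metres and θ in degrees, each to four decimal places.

(-8.0085, 14.9905, 136.6000°)

set_pose: (x, y, θ) = (-4.0500, 10.9100, 201.1000°), ρ = 1.77
turn_right(84.4°): centre at ρ to the right, rotate −84.4° → (-6.2685, 11.7660, 116.7000°)
go_straight(3.06): x += 3.06·cos θ, y += 3.06·sin θ → (-7.6434, 14.4997, 116.7000°)
turn_left(19.9°): centre at ρ to the left, rotate +19.9° → (-8.0085, 14.9905, 136.6000°)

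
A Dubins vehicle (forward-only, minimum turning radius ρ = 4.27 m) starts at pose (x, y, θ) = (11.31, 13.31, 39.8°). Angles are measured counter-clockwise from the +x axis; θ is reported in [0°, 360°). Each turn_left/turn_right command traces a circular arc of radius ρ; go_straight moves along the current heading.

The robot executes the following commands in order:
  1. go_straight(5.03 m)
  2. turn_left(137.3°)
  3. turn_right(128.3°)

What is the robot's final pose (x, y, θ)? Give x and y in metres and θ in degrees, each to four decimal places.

set_pose: (x, y, θ) = (11.3100, 13.3100, 39.8000°), ρ = 4.27
go_straight(5.03): x += 5.03·cos θ, y += 5.03·sin θ → (15.1745, 16.5298, 39.8000°)
turn_left(137.3°): centre at ρ to the left, rotate +137.3° → (12.6572, 24.0749, 177.1000°)
turn_right(128.3°): centre at ρ to the right, rotate −128.3° → (9.6604, 31.1520, 48.8000°)

(9.6604, 31.1520, 48.8000°)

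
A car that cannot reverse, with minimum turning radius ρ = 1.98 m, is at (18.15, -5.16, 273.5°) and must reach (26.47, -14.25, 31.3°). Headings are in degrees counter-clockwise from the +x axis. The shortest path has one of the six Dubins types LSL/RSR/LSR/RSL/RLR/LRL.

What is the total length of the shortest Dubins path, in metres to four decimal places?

Let ψ = atan2(Δy, Δx) = atan2(-9.09, 8.32) = -47.5324° be the start→goal bearing.
Normalize: d = |goal − start| / ρ = 12.322763/1.98 = 6.223618, α = (θ_start − ψ) mod 360° = 321.0324° = 5.603072 rad, β = (θ_goal − ψ) mod 360° = 78.8324° = 1.375885 rad.
Common terms: sin α = -0.628881, cos α = 0.777502, sin β = 0.981065, cos β = 0.193680, cos(α−β) = -0.466387, d² = 38.733420. Work in radians in the unit-radius frame; every candidate has L = ρ·(t + p + q).
LSL: p² = 2 + d² − 2cos(α−β) + 2d(sin α − sin β) = 21.626820; p = √p² = 4.650464; φ = atan2(cos β − cos α, d + sin α − sin β) = -0.125873 rad; t = (φ − α) mod 2π = 0.554240 rad, q = (β − φ) mod 2π = 1.501758 rad → L = 1.98·(0.554240 + 4.650464 + 1.501758) = 1.98·6.706462 = 13.278795 m
RSR: p² = 2 + d² − 2cos(α−β) + 2d(sin β − sin α) = 61.705567; p = √p² = 7.855289; φ = atan2(cos α − cos β, d − sin α + sin β) = 0.074391 rad; t = (α − φ) mod 2π = 5.528682 rad, q = (φ − β) mod 2π = 4.981691 rad → L = 1.98·(5.528682 + 7.855289 + 4.981691) = 1.98·18.365662 = 36.364011 m
LSR: p² = d² − 2 + 2cos(α−β) + 2d(sin α + sin β) = 40.184363; p = √p² = 6.339114; φ = atan2(−cos α − cos β, d + sin α + sin β) − atan2(−2, p) = 0.158987 rad; t = (φ − α) mod 2π = 0.839100 rad, q = (φ − β) mod 2π = 5.066287 rad → L = 1.98·(0.839100 + 6.339114 + 5.066287) = 1.98·12.244501 = 24.244112 m
RSL: p² = d² − 2 + 2cos(α−β) − 2d(sin α + sin β) = 31.416930; p = √p² = 5.605081; φ = atan2(cos α + cos β, d − sin α − sin β) − atan2(2, p) = -0.178813 rad; t = (α − φ) mod 2π = 5.781885 rad, q = (β − φ) mod 2π = 1.554698 rad → L = 1.98·(5.781885 + 5.605081 + 1.554698) = 1.98·12.941664 = 25.624495 m
RLR: c = (6 − d² + 2cos(α−β) + 2d(sin α − sin β))/8 = -6.713196, |c| > 1 → infeasible
LRL: c = (6 − d² + 2cos(α−β) − 2d(sin α − sin β))/8 = -1.703352, |c| > 1 → infeasible
Shortest: LSL with L = 13.278795 m ≈ 13.2788 m

13.2788 m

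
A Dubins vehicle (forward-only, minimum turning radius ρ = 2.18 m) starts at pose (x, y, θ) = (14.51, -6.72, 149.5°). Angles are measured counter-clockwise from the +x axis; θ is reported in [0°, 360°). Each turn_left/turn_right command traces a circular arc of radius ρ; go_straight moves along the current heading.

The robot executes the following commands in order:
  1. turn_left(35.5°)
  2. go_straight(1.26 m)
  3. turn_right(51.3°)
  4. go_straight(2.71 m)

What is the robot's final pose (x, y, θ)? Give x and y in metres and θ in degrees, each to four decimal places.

set_pose: (x, y, θ) = (14.5100, -6.7200, 149.5000°), ρ = 2.18
turn_left(35.5°): centre at ρ to the left, rotate +35.5° → (13.2136, -6.4266, 185.0000°)
go_straight(1.26): x += 1.26·cos θ, y += 1.26·sin θ → (11.9584, -6.5365, 185.0000°)
turn_right(51.3°): centre at ρ to the right, rotate −51.3° → (10.1923, -5.8709, 133.7000°)
go_straight(2.71): x += 2.71·cos θ, y += 2.71·sin θ → (8.3200, -3.9116, 133.7000°)

(8.3200, -3.9116, 133.7000°)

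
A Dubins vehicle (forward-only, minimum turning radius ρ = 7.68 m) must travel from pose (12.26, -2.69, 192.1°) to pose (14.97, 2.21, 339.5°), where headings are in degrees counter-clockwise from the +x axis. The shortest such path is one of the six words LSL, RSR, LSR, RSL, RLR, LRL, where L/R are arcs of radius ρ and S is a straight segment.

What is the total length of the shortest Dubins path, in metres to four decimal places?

Let ψ = atan2(Δy, Δx) = atan2(4.90, 2.71) = 61.0547° be the start→goal bearing.
Normalize: d = |goal − start| / ρ = 5.599473/7.68 = 0.729098, α = (θ_start − ψ) mod 360° = 131.0453° = 2.287172 rad, β = (θ_goal − ψ) mod 360° = 278.4453° = 4.859787 rad.
Common terms: sin α = 0.754191, cos α = -0.656655, sin β = -0.989157, cos β = 0.146865, cos(α−β) = -0.842452, d² = 0.531584. Work in radians in the unit-radius frame; every candidate has L = ρ·(t + p + q).
LSL: p² = 2 + d² − 2cos(α−β) + 2d(sin α − sin β) = 6.758631; p = √p² = 2.599737; φ = atan2(cos β − cos α, d + sin α − sin β) = 0.314223 rad; t = (φ − α) mod 2π = 4.310237 rad, q = (β − φ) mod 2π = 4.545564 rad → L = 7.68·(4.310237 + 2.599737 + 4.545564) = 7.68·11.455537 = 87.978527 m
RSR: p² = 2 + d² − 2cos(α−β) + 2d(sin β − sin α) = 1.674346; p = √p² = 1.293965; φ = atan2(cos α − cos β, d − sin α + sin β) = -2.471607 rad; t = (α − φ) mod 2π = 4.758778 rad, q = (φ − β) mod 2π = 5.234977 rad → L = 7.68·(4.758778 + 1.293965 + 5.234977) = 7.68·11.287721 = 86.689694 m
LSR: p² = d² − 2 + 2cos(α−β) + 2d(sin α + sin β) = -3.495947 < 0 → infeasible
RSL: p² = d² − 2 + 2cos(α−β) − 2d(sin α + sin β) = -2.810695 < 0 → infeasible
RLR: c = (6 − d² + 2cos(α−β) + 2d(sin α − sin β))/8 = 0.790707; p = 2π − arccos c = 5.624352 rad; φ = atan2(cos α − cos β, d − sin α + sin β) = -2.471607 rad; t = (α − φ + p/2) mod 2π = 1.287769 rad, q = (α − β − t + p) mod 2π = 1.763967 rad → L = 7.68·(1.287769 + 5.624352 + 1.763967) = 7.68·8.676088 = 66.632354 m
LRL: c = (6 − d² + 2cos(α−β) − 2d(sin α − sin β))/8 = 0.155171; p = 2π − arccos c = 4.868190 rad; φ = atan2(cos β − cos α, d + sin α − sin β) = 0.314223 rad; t = (φ − α + p/2) mod 2π = 0.461146 rad, q = (β − α − t + p) mod 2π = 0.696474 rad → L = 7.68·(0.461146 + 4.868190 + 0.696474) = 7.68·6.025809 = 46.278215 m
Shortest: LRL with L = 46.278215 m ≈ 46.2782 m

46.2782 m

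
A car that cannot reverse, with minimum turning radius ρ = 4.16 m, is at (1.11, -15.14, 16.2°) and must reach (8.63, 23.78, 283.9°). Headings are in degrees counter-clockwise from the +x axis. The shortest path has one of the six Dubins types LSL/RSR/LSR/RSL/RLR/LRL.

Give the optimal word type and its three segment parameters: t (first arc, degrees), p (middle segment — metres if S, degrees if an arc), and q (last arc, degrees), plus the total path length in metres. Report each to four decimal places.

Let ψ = atan2(Δy, Δx) = atan2(38.92, 7.52) = 79.0642° be the start→goal bearing.
Normalize: d = |goal − start| / ρ = 39.639839/4.16 = 9.528807, α = (θ_start − ψ) mod 360° = 297.1358° = 5.185997 rad, β = (θ_goal − ψ) mod 360° = 204.8358° = 3.575058 rad.
Common terms: sin α = -0.889928, cos α = 0.456100, sin β = -0.420018, cos β = -0.907516, cos(α−β) = -0.040132, d² = 90.798169. Work in radians in the unit-radius frame; every candidate has L = ρ·(t + p + q).
LSL: p² = 2 + d² − 2cos(α−β) + 2d(sin α − sin β) = 83.923071; p = √p² = 9.160954; φ = atan2(cos β − cos α, d + sin α − sin β) = -0.149406 rad; t = (φ − α) mod 2π = 0.947782 rad, q = (β − φ) mod 2π = 3.724464 rad → L = 4.16·(0.947782 + 9.160954 + 3.724464) = 4.16·13.833200 = 57.546112 m
RSR: p² = 2 + d² − 2cos(α−β) + 2d(sin β − sin α) = 101.833795; p = √p² = 10.091273; φ = atan2(cos α − cos β, d − sin α + sin β) = 0.135543 rad; t = (α − φ) mod 2π = 5.050454 rad, q = (φ − β) mod 2π = 2.843670 rad → L = 4.16·(5.050454 + 10.091273 + 2.843670) = 4.16·17.985397 = 74.819253 m
LSR: p² = d² − 2 + 2cos(α−β) + 2d(sin α + sin β) = 63.753444; p = √p² = 7.984575; φ = atan2(−cos α − cos β, d + sin α + sin β) − atan2(−2, p) = 0.300302 rad; t = (φ − α) mod 2π = 1.397490 rad, q = (φ − β) mod 2π = 3.008429 rad → L = 4.16·(1.397490 + 7.984575 + 3.008429) = 4.16·12.390495 = 51.544460 m
RSL: p² = d² − 2 + 2cos(α−β) − 2d(sin α + sin β) = 113.682368; p = √p² = 10.662193; φ = atan2(cos α + cos β, d − sin α − sin β) − atan2(2, p) = -0.227048 rad; t = (α − φ) mod 2π = 5.413045 rad, q = (β − φ) mod 2π = 3.802106 rad → L = 4.16·(5.413045 + 10.662193 + 3.802106) = 4.16·19.877345 = 82.689756 m
RLR: c = (6 − d² + 2cos(α−β) + 2d(sin α − sin β))/8 = -11.729224, |c| > 1 → infeasible
LRL: c = (6 − d² + 2cos(α−β) − 2d(sin α − sin β))/8 = -9.490384, |c| > 1 → infeasible
Shortest: LSR with L = 51.544460 m ≈ 51.5445 m
Convert LSR to answer units (arcs ×180/π): t = 1.397490·180/π = 80.0703°, p = ρ·p = 4.16·7.984575 = 33.2158 m, q = 3.008429·180/π = 172.3703°, L = 51.5445 m.

LSR: t = 80.0703°, p = 33.2158 m, q = 172.3703°, L = 51.5445 m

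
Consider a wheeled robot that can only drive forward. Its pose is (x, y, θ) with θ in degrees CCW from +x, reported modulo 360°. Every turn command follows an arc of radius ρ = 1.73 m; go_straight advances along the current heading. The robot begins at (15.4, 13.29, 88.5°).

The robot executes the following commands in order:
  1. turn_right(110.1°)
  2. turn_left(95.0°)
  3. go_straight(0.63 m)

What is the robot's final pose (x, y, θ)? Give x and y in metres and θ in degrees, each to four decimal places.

set_pose: (x, y, θ) = (15.4000, 13.2900, 88.5000°), ρ = 1.73
turn_right(110.1°): centre at ρ to the right, rotate −110.1° → (17.7663, 14.8532, -21.6000° ≡ 338.4000°)
turn_left(95.0°): centre at ρ to the left, rotate +95.0° → (20.0610, 15.9675, 433.4000° ≡ 73.4000°)
go_straight(0.63): x += 0.63·cos θ, y += 0.63·sin θ → (20.2410, 16.5712, 73.4000°)

(20.2410, 16.5712, 73.4000°)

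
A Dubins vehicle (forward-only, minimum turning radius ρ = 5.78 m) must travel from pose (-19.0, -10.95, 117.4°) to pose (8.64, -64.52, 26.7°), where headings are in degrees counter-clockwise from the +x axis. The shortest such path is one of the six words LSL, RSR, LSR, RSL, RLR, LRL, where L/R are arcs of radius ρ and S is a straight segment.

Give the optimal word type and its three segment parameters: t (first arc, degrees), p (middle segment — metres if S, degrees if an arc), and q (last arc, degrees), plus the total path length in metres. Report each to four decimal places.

LSL: t = 186.0090°, p = 54.8017 m, q = 83.2910°, L = 81.9687 m

Let ψ = atan2(Δy, Δx) = atan2(-53.57, 27.64) = -62.7081° be the start→goal bearing.
Normalize: d = |goal − start| / ρ = 60.280299/5.78 = 10.429118, α = (θ_start − ψ) mod 360° = 180.1081° = 3.143479 rad, β = (θ_goal − ψ) mod 360° = 89.4081° = 1.560465 rad.
Common terms: sin α = -0.001886, cos α = -0.999998, sin β = 0.999947, cos β = 0.010331, cos(α−β) = -0.012217, d² = 108.766493. Work in radians in the unit-radius frame; every candidate has L = ρ·(t + p + q).
LSL: p² = 2 + d² − 2cos(α−β) + 2d(sin α − sin β) = 89.894467; p = √p² = 9.481269; φ = atan2(cos β − cos α, d + sin α − sin β) = 0.106763 rad; t = (φ − α) mod 2π = 3.246470 rad, q = (β − φ) mod 2π = 1.453702 rad → L = 5.78·(3.246470 + 9.481269 + 1.453702) = 5.78·14.181441 = 81.968729 m
RSR: p² = 2 + d² − 2cos(α−β) + 2d(sin β − sin α) = 131.687386; p = √p² = 11.475512; φ = atan2(cos α − cos β, d − sin α + sin β) = -0.088156 rad; t = (α − φ) mod 2π = 3.231635 rad, q = (φ − β) mod 2π = 4.634564 rad → L = 5.78·(3.231635 + 11.475512 + 4.634564) = 5.78·19.341711 = 111.795092 m
LSR: p² = d² − 2 + 2cos(α−β) + 2d(sin α + sin β) = 127.559843; p = √p² = 11.294239; φ = atan2(−cos α − cos β, d + sin α + sin β) − atan2(−2, p) = 0.261655 rad; t = (φ − α) mod 2π = 3.401362 rad, q = (φ − β) mod 2π = 4.984376 rad → L = 5.78·(3.401362 + 11.294239 + 4.984376) = 5.78·19.679977 = 113.750268 m
RSL: p² = d² − 2 + 2cos(α−β) − 2d(sin α + sin β) = 85.924274; p = √p² = 9.269535; φ = atan2(cos α + cos β, d − sin α − sin β) − atan2(2, p) = -0.317057 rad; t = (α − φ) mod 2π = 3.460536 rad, q = (β − φ) mod 2π = 1.877522 rad → L = 5.78·(3.460536 + 9.269535 + 1.877522) = 5.78·14.607593 = 84.431888 m
RLR: c = (6 − d² + 2cos(α−β) + 2d(sin α − sin β))/8 = -15.460923, |c| > 1 → infeasible
LRL: c = (6 − d² + 2cos(α−β) − 2d(sin α − sin β))/8 = -10.236808, |c| > 1 → infeasible
Shortest: LSL with L = 81.968729 m ≈ 81.9687 m
Convert LSL to answer units (arcs ×180/π): t = 3.246470·180/π = 186.0090°, p = ρ·p = 5.78·9.481269 = 54.8017 m, q = 1.453702·180/π = 83.2910°, L = 81.9687 m.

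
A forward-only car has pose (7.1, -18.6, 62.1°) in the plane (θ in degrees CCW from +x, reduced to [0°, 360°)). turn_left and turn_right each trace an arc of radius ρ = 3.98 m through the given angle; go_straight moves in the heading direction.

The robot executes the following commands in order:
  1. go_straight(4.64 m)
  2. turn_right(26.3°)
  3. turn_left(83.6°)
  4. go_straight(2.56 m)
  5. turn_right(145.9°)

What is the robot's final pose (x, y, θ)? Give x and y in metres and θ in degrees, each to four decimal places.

set_pose: (x, y, θ) = (7.1000, -18.6000, 62.1000°), ρ = 3.98
go_straight(4.64): x += 4.64·cos θ, y += 4.64·sin θ → (9.2712, -14.4993, 62.1000°)
turn_right(26.3°): centre at ρ to the right, rotate −26.3° → (10.4604, -13.1337, 35.8000°)
turn_left(83.6°): centre at ρ to the left, rotate +83.6° → (11.5997, -7.9518, 119.4000°)
go_straight(2.56): x += 2.56·cos θ, y += 2.56·sin θ → (10.3430, -5.7215, 119.4000°)
turn_right(145.9°): centre at ρ to the right, rotate −145.9° → (15.5863, -0.2059, -26.5000° ≡ 333.5000°)

(15.5863, -0.2059, 333.5000°)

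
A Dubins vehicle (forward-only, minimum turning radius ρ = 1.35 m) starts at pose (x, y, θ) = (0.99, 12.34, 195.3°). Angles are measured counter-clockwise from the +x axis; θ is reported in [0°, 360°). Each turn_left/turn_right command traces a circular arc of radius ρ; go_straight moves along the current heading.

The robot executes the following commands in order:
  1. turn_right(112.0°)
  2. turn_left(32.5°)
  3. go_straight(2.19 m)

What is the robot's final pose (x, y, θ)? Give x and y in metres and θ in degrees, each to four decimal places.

set_pose: (x, y, θ) = (0.9900, 12.3400, 195.3000°), ρ = 1.35
turn_right(112.0°): centre at ρ to the right, rotate −112.0° → (-0.7070, 13.7997, 83.3000°)
turn_left(32.5°): centre at ρ to the left, rotate +32.5° → (-0.8324, 14.5447, 115.8000°)
go_straight(2.19): x += 2.19·cos θ, y += 2.19·sin θ → (-1.7855, 16.5164, 115.8000°)

(-1.7855, 16.5164, 115.8000°)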